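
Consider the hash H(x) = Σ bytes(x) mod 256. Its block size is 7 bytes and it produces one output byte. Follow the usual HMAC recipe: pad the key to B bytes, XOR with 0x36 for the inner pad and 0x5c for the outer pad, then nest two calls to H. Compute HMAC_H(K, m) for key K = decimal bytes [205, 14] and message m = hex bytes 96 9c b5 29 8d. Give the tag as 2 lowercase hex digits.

Key decimal bytes [205, 14] = cd 0e is 2 bytes ≤ B = 7; zero-pad to 7 bytes: K' = cd 0e 00 00 00 00 00.
K' ⊕ ipad = fb 38 36 36 36 36 36.  K' ⊕ opad = 91 52 5c 5c 5c 5c 5c.
Inner input = (K'⊕ipad) ∥ m = fb 38 36 36 36 36 36 ∥ 96 9c b5 29 8d.
Inner hash: sum = 251+56+54+54+54+54+54+150+156+181+41+141 = 1246; mod 256 = 222 → de.
Outer input = (K'⊕opad) ∥ inner = 91 52 5c 5c 5c 5c 5c ∥ de.
Outer hash (tag): sum = 145+82+92+92+92+92+92+222 = 909; mod 256 = 141 → 8d.

8d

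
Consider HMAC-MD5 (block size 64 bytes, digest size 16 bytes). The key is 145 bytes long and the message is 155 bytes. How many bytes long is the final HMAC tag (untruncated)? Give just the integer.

The tag is one MD5 digest: 16 bytes.

16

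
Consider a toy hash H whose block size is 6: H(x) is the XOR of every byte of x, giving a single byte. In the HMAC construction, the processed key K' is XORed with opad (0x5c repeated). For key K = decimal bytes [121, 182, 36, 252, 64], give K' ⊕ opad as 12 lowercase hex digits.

25ea78a01c5c

Key decimal bytes [121, 182, 36, 252, 64] = 79 b6 24 fc 40 is 5 bytes ≤ B = 6; zero-pad to 6 bytes: K' = 79 b6 24 fc 40 00.
XOR each byte with 0x5c: 79⊕5c=25, b6⊕5c=ea, 24⊕5c=78, fc⊕5c=a0, 40⊕5c=1c, 00⊕5c=5c.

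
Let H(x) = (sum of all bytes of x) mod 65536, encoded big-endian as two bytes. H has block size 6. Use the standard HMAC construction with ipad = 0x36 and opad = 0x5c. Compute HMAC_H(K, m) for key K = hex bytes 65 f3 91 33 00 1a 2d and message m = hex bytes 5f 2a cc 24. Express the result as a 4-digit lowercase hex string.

02e9

Key hex bytes 65 f3 91 33 00 1a 2d is 7 bytes > B = 6, so hash it first: H(key) = 02 63, then zero-pad to 6 bytes: K' = 02 63 00 00 00 00.
K' ⊕ ipad = 34 55 36 36 36 36.  K' ⊕ opad = 5e 3f 5c 5c 5c 5c.
Inner input = (K'⊕ipad) ∥ m = 34 55 36 36 36 36 ∥ 5f 2a cc 24.
Inner hash: sum = 52+85+54+54+54+54+95+42+204+36 = 730 → 02 da.
Outer input = (K'⊕opad) ∥ inner = 5e 3f 5c 5c 5c 5c ∥ 02 da.
Outer hash (tag): sum = 94+63+92+92+92+92+2+218 = 745 → 02 e9.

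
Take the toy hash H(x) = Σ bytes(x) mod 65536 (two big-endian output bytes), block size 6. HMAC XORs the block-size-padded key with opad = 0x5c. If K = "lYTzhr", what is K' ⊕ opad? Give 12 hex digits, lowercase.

Key "lYTzhr" = 6c 59 54 7a 68 72 is exactly B = 6 bytes: K' = 6c 59 54 7a 68 72.
XOR each byte with 0x5c: 6c⊕5c=30, 59⊕5c=05, 54⊕5c=08, 7a⊕5c=26, 68⊕5c=34, 72⊕5c=2e.

30050826342e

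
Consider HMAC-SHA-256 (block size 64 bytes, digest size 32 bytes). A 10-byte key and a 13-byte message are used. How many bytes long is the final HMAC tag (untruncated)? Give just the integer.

The tag is one SHA-256 digest: 32 bytes.

32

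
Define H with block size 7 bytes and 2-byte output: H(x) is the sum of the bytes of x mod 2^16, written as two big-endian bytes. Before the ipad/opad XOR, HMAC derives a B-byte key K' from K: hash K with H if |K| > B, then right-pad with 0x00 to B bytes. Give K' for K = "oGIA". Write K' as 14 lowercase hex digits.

6f474941000000

Key "oGIA" = 6f 47 49 41 is 4 bytes ≤ B = 7; zero-pad to 7 bytes: K' = 6f 47 49 41 00 00 00.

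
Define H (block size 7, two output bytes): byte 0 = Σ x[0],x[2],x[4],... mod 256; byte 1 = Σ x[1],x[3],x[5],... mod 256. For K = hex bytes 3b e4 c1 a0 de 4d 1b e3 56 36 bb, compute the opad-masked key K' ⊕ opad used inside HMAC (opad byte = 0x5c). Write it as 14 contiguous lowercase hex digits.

Key hex bytes 3b e4 c1 a0 de 4d 1b e3 56 36 bb is 11 bytes > B = 7, so hash it first: H(key) = 06 ea, then zero-pad to 7 bytes: K' = 06 ea 00 00 00 00 00.
XOR each byte with 0x5c: 06⊕5c=5a, ea⊕5c=b6, 00⊕5c=5c, 00⊕5c=5c, 00⊕5c=5c, 00⊕5c=5c, 00⊕5c=5c.

5ab65c5c5c5c5c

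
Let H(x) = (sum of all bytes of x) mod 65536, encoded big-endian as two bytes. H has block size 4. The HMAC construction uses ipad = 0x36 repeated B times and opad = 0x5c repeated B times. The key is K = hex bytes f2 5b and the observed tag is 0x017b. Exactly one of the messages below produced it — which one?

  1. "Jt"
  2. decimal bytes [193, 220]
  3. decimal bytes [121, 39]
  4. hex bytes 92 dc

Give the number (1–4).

4

Key hex bytes f2 5b is 2 bytes ≤ B = 4; zero-pad to 4 bytes: K' = f2 5b 00 00.
K' ⊕ ipad = c4 6d 36 36; K' ⊕ opad = ae 07 5c 5c.
m1: inner = H(c4 6d 36 36 4a 74) = 02 5b; tag = H(ae 07 5c 5c 02 5b) = 01ca
m2: inner = H(c4 6d 36 36 c1 dc) = 03 3a; tag = H(ae 07 5c 5c 03 3a) = 01aa
m3: inner = H(c4 6d 36 36 79 27) = 02 3d; tag = H(ae 07 5c 5c 02 3d) = 01ac
m4: inner = H(c4 6d 36 36 92 dc) = 03 0b; tag = H(ae 07 5c 5c 03 0b) = 017b ← matches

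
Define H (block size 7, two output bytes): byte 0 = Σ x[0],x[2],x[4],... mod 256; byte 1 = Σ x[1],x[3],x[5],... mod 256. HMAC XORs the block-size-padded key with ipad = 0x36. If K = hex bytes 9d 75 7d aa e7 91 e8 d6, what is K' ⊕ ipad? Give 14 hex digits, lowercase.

Key hex bytes 9d 75 7d aa e7 91 e8 d6 is 8 bytes > B = 7, so hash it first: H(key) = e9 86, then zero-pad to 7 bytes: K' = e9 86 00 00 00 00 00.
XOR each byte with 0x36: e9⊕36=df, 86⊕36=b0, 00⊕36=36, 00⊕36=36, 00⊕36=36, 00⊕36=36, 00⊕36=36.

dfb03636363636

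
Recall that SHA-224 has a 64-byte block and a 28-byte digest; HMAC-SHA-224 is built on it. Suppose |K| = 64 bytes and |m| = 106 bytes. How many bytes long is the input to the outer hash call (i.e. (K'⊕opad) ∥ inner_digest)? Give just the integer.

92

Key is 64 ≤ 64 bytes, zero-padded: |K'| = 64.
Outer input = (K'⊕opad) ∥ H(inner) → 64 + 28 = 92 bytes.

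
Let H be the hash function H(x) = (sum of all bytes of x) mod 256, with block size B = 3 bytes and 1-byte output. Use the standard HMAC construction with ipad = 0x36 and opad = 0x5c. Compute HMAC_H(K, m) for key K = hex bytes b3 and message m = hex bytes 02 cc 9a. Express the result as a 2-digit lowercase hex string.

Key hex bytes b3 is 1 byte ≤ B = 3; zero-pad to 3 bytes: K' = b3 00 00.
K' ⊕ ipad = 85 36 36.  K' ⊕ opad = ef 5c 5c.
Inner input = (K'⊕ipad) ∥ m = 85 36 36 ∥ 02 cc 9a.
Inner hash: sum = 133+54+54+2+204+154 = 601; mod 256 = 89 → 59.
Outer input = (K'⊕opad) ∥ inner = ef 5c 5c ∥ 59.
Outer hash (tag): sum = 239+92+92+89 = 512; mod 256 = 0 → 00.

00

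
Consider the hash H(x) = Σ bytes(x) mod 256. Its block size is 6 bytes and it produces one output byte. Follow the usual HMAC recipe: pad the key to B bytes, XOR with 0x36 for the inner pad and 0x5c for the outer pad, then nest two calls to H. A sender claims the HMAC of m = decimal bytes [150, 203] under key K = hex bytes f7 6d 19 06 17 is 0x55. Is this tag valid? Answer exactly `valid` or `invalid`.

Key hex bytes f7 6d 19 06 17 is 5 bytes ≤ B = 6; zero-pad to 6 bytes: K' = f7 6d 19 06 17 00.
K' ⊕ ipad = c1 5b 2f 30 21 36; K' ⊕ opad = ab 31 45 5a 4b 5c.
Inner hash: sum = 193+91+47+48+33+54+150+203 = 819; mod 256 = 51 → 33.
Outer hash (recomputed tag): sum = 171+49+69+90+75+92+51 = 597; mod 256 = 85 → 55.
Recomputed tag = 55; claimed = 55 → match.

valid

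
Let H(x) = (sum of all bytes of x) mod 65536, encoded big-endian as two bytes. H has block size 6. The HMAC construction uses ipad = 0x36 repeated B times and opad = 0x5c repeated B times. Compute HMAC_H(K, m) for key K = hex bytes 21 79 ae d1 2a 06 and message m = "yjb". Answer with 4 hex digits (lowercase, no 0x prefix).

036a

Key hex bytes 21 79 ae d1 2a 06 is exactly B = 6 bytes: K' = 21 79 ae d1 2a 06.
K' ⊕ ipad = 17 4f 98 e7 1c 30.  K' ⊕ opad = 7d 25 f2 8d 76 5a.
Inner input = (K'⊕ipad) ∥ m = 17 4f 98 e7 1c 30 ∥ 79 6a 62.
Inner hash: sum = 23+79+152+231+28+48+121+106+98 = 886 → 03 76.
Outer input = (K'⊕opad) ∥ inner = 7d 25 f2 8d 76 5a ∥ 03 76.
Outer hash (tag): sum = 125+37+242+141+118+90+3+118 = 874 → 03 6a.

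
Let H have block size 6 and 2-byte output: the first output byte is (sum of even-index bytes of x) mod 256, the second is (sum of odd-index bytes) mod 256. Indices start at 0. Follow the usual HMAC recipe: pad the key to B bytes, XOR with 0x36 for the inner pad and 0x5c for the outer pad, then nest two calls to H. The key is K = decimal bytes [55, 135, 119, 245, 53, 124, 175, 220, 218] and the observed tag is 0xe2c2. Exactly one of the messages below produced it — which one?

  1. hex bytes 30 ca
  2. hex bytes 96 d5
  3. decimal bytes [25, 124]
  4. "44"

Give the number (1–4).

4

Key decimal bytes [55, 135, 119, 245, 53, 124, 175, 220, 218] = 37 87 77 f5 35 7c af dc da is 9 bytes > B = 6, so hash it first: H(key) = 6c d4, then zero-pad to 6 bytes: K' = 6c d4 00 00 00 00.
K' ⊕ ipad = 5a e2 36 36 36 36; K' ⊕ opad = 30 88 5c 5c 5c 5c.
m1: inner = H(5a e2 36 36 36 36 30 ca) = f6 18; tag = H(30 88 5c 5c 5c 5c f6 18) = de58
m2: inner = H(5a e2 36 36 36 36 96 d5) = 5c 23; tag = H(30 88 5c 5c 5c 5c 5c 23) = 4463
m3: inner = H(5a e2 36 36 36 36 19 7c) = df ca; tag = H(30 88 5c 5c 5c 5c df ca) = c70a
m4: inner = H(5a e2 36 36 36 36 34 34) = fa 82; tag = H(30 88 5c 5c 5c 5c fa 82) = e2c2 ← matches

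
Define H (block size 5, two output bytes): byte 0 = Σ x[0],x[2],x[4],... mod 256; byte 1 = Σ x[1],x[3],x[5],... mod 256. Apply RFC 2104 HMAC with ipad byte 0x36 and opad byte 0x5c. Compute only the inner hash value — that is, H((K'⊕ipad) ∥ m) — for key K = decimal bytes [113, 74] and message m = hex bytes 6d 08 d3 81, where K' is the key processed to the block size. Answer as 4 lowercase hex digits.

Key decimal bytes [113, 74] = 71 4a is 2 bytes ≤ B = 5; zero-pad to 5 bytes: K' = 71 4a 00 00 00.
K' ⊕ ipad = 47 7c 36 36 36.
Inner input = 47 7c 36 36 36 ∥ 6d 08 d3 81.
Inner hash: even-index sum = 316 mod 256 = 60; odd-index sum = 498 mod 256 = 242 → 3c f2.

3cf2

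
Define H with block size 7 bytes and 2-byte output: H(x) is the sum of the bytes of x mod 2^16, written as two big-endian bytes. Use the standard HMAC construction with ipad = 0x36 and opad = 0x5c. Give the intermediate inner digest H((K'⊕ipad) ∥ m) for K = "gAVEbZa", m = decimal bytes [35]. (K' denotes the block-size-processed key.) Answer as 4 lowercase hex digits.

Key "gAVEbZa" = 67 41 56 45 62 5a 61 is exactly B = 7 bytes: K' = 67 41 56 45 62 5a 61.
K' ⊕ ipad = 51 77 60 73 54 6c 57.
Inner input = 51 77 60 73 54 6c 57 ∥ 23.
Inner hash: sum = 81+119+96+115+84+108+87+35 = 725 → 02 d5.

02d5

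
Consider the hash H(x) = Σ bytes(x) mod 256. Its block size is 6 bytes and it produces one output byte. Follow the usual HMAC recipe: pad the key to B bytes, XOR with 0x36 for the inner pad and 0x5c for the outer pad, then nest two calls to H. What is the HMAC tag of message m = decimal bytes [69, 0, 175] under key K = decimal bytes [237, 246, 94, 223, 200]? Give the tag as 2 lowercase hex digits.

e4

Key decimal bytes [237, 246, 94, 223, 200] = ed f6 5e df c8 is 5 bytes ≤ B = 6; zero-pad to 6 bytes: K' = ed f6 5e df c8 00.
K' ⊕ ipad = db c0 68 e9 fe 36.  K' ⊕ opad = b1 aa 02 83 94 5c.
Inner input = (K'⊕ipad) ∥ m = db c0 68 e9 fe 36 ∥ 45 00 af.
Inner hash: sum = 219+192+104+233+254+54+69+0+175 = 1300; mod 256 = 20 → 14.
Outer input = (K'⊕opad) ∥ inner = b1 aa 02 83 94 5c ∥ 14.
Outer hash (tag): sum = 177+170+2+131+148+92+20 = 740; mod 256 = 228 → e4.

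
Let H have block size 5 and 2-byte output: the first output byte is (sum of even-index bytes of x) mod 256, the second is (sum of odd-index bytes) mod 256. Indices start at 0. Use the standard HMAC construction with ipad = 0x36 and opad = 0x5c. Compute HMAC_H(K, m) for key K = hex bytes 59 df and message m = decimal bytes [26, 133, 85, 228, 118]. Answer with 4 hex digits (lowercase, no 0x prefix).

c123

Key hex bytes 59 df is 2 bytes ≤ B = 5; zero-pad to 5 bytes: K' = 59 df 00 00 00.
K' ⊕ ipad = 6f e9 36 36 36.  K' ⊕ opad = 05 83 5c 5c 5c.
Inner input = (K'⊕ipad) ∥ m = 6f e9 36 36 36 ∥ 1a 85 55 e4 76.
Inner hash: even-index sum = 580 mod 256 = 68; odd-index sum = 516 mod 256 = 4 → 44 04.
Outer input = (K'⊕opad) ∥ inner = 05 83 5c 5c 5c ∥ 44 04.
Outer hash (tag): even-index sum = 193 mod 256 = 193; odd-index sum = 291 mod 256 = 35 → c1 23.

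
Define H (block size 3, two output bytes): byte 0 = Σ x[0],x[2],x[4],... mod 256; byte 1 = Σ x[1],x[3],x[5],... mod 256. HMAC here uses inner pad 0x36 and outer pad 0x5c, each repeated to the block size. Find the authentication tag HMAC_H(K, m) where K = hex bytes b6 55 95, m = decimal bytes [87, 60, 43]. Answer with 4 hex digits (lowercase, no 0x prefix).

Key hex bytes b6 55 95 is exactly B = 3 bytes: K' = b6 55 95.
K' ⊕ ipad = 80 63 a3.  K' ⊕ opad = ea 09 c9.
Inner input = (K'⊕ipad) ∥ m = 80 63 a3 ∥ 57 3c 2b.
Inner hash: even-index sum = 351 mod 256 = 95; odd-index sum = 229 mod 256 = 229 → 5f e5.
Outer input = (K'⊕opad) ∥ inner = ea 09 c9 ∥ 5f e5.
Outer hash (tag): even-index sum = 664 mod 256 = 152; odd-index sum = 104 mod 256 = 104 → 98 68.

9868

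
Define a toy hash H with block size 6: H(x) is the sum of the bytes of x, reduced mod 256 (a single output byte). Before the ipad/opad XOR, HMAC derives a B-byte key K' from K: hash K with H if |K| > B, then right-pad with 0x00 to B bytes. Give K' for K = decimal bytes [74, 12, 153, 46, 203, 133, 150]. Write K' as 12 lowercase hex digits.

030000000000

|K| = 7 > B = 6, so first hash the key.
H(K): sum = 74+12+153+46+203+133+150 = 771; mod 256 = 3 → 03.
Zero-pad H(K) = 03 to 6 bytes: K' = 03 00 00 00 00 00.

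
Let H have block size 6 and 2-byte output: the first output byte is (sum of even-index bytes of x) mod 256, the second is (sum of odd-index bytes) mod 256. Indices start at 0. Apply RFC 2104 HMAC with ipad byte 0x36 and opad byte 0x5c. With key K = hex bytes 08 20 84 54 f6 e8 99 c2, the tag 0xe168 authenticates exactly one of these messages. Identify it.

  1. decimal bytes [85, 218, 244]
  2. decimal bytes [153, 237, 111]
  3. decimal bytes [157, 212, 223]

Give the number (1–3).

Key hex bytes 08 20 84 54 f6 e8 99 c2 is 8 bytes > B = 6, so hash it first: H(key) = 1b 1e, then zero-pad to 6 bytes: K' = 1b 1e 00 00 00 00.
K' ⊕ ipad = 2d 28 36 36 36 36; K' ⊕ opad = 47 42 5c 5c 5c 5c.
m1: inner = H(2d 28 36 36 36 36 55 da f4) = e2 6e; tag = H(47 42 5c 5c 5c 5c e2 6e) = e168 ← matches
m2: inner = H(2d 28 36 36 36 36 99 ed 6f) = a1 81; tag = H(47 42 5c 5c 5c 5c a1 81) = a07b
m3: inner = H(2d 28 36 36 36 36 9d d4 df) = 15 68; tag = H(47 42 5c 5c 5c 5c 15 68) = 1462

1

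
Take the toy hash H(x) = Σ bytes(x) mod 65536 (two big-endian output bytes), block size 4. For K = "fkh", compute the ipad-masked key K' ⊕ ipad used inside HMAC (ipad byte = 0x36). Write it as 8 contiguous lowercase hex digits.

Key "fkh" = 66 6b 68 is 3 bytes ≤ B = 4; zero-pad to 4 bytes: K' = 66 6b 68 00.
XOR each byte with 0x36: 66⊕36=50, 6b⊕36=5d, 68⊕36=5e, 00⊕36=36.

505d5e36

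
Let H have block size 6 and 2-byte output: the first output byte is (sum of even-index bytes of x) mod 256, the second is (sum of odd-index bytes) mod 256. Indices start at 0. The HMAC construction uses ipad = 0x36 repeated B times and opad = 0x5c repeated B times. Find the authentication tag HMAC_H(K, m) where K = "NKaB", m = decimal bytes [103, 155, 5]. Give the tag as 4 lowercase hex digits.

1c53

Key "NKaB" = 4e 4b 61 42 is 4 bytes ≤ B = 6; zero-pad to 6 bytes: K' = 4e 4b 61 42 00 00.
K' ⊕ ipad = 78 7d 57 74 36 36.  K' ⊕ opad = 12 17 3d 1e 5c 5c.
Inner input = (K'⊕ipad) ∥ m = 78 7d 57 74 36 36 ∥ 67 9b 05.
Inner hash: even-index sum = 369 mod 256 = 113; odd-index sum = 450 mod 256 = 194 → 71 c2.
Outer input = (K'⊕opad) ∥ inner = 12 17 3d 1e 5c 5c ∥ 71 c2.
Outer hash (tag): even-index sum = 284 mod 256 = 28; odd-index sum = 339 mod 256 = 83 → 1c 53.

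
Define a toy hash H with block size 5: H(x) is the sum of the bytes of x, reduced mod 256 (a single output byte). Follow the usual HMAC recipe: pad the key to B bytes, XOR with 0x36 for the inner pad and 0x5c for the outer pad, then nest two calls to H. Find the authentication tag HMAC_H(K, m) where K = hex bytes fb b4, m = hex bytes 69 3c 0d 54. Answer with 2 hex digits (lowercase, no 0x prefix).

9a

Key hex bytes fb b4 is 2 bytes ≤ B = 5; zero-pad to 5 bytes: K' = fb b4 00 00 00.
K' ⊕ ipad = cd 82 36 36 36.  K' ⊕ opad = a7 e8 5c 5c 5c.
Inner input = (K'⊕ipad) ∥ m = cd 82 36 36 36 ∥ 69 3c 0d 54.
Inner hash: sum = 205+130+54+54+54+105+60+13+84 = 759; mod 256 = 247 → f7.
Outer input = (K'⊕opad) ∥ inner = a7 e8 5c 5c 5c ∥ f7.
Outer hash (tag): sum = 167+232+92+92+92+247 = 922; mod 256 = 154 → 9a.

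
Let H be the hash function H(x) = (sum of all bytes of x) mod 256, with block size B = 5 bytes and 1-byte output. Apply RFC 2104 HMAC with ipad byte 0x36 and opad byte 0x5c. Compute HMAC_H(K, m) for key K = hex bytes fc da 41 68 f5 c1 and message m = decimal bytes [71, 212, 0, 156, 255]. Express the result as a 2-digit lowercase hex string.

6a

Key hex bytes fc da 41 68 f5 c1 is 6 bytes > B = 5, so hash it first: H(key) = 35, then zero-pad to 5 bytes: K' = 35 00 00 00 00.
K' ⊕ ipad = 03 36 36 36 36.  K' ⊕ opad = 69 5c 5c 5c 5c.
Inner input = (K'⊕ipad) ∥ m = 03 36 36 36 36 ∥ 47 d4 00 9c ff.
Inner hash: sum = 3+54+54+54+54+71+212+0+156+255 = 913; mod 256 = 145 → 91.
Outer input = (K'⊕opad) ∥ inner = 69 5c 5c 5c 5c ∥ 91.
Outer hash (tag): sum = 105+92+92+92+92+145 = 618; mod 256 = 106 → 6a.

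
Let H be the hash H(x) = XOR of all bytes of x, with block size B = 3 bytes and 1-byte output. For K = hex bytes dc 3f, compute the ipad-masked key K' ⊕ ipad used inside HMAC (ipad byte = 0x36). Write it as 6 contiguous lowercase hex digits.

Key hex bytes dc 3f is 2 bytes ≤ B = 3; zero-pad to 3 bytes: K' = dc 3f 00.
XOR each byte with 0x36: dc⊕36=ea, 3f⊕36=09, 00⊕36=36.

ea0936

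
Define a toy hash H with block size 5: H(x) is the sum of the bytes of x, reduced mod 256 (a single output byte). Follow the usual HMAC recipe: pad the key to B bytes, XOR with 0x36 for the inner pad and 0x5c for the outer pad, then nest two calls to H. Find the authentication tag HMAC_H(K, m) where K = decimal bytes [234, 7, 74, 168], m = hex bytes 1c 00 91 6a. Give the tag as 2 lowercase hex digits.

eb

Key decimal bytes [234, 7, 74, 168] = ea 07 4a a8 is 4 bytes ≤ B = 5; zero-pad to 5 bytes: K' = ea 07 4a a8 00.
K' ⊕ ipad = dc 31 7c 9e 36.  K' ⊕ opad = b6 5b 16 f4 5c.
Inner input = (K'⊕ipad) ∥ m = dc 31 7c 9e 36 ∥ 1c 00 91 6a.
Inner hash: sum = 220+49+124+158+54+28+0+145+106 = 884; mod 256 = 116 → 74.
Outer input = (K'⊕opad) ∥ inner = b6 5b 16 f4 5c ∥ 74.
Outer hash (tag): sum = 182+91+22+244+92+116 = 747; mod 256 = 235 → eb.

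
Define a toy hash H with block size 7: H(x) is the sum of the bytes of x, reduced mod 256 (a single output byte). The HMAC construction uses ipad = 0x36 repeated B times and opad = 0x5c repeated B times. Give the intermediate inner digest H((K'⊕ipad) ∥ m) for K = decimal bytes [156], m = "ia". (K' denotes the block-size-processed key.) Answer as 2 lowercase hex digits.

Key decimal bytes [156] = 9c is 1 byte ≤ B = 7; zero-pad to 7 bytes: K' = 9c 00 00 00 00 00 00.
K' ⊕ ipad = aa 36 36 36 36 36 36.
Inner input = aa 36 36 36 36 36 36 ∥ 69 61.
Inner hash: sum = 170+54+54+54+54+54+54+105+97 = 696; mod 256 = 184 → b8.

b8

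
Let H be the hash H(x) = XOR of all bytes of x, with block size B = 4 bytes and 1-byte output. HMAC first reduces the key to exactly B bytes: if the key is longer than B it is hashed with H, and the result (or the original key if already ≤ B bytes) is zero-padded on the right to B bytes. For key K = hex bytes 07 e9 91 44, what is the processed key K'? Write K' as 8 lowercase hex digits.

Key hex bytes 07 e9 91 44 is exactly B = 4 bytes: K' = 07 e9 91 44.

07e99144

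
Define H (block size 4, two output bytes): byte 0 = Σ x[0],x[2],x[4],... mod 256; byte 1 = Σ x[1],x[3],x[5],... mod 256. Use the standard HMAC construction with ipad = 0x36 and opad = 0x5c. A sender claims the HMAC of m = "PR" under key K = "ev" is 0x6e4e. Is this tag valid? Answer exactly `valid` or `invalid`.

Key "ev" = 65 76 is 2 bytes ≤ B = 4; zero-pad to 4 bytes: K' = 65 76 00 00.
K' ⊕ ipad = 53 40 36 36; K' ⊕ opad = 39 2a 5c 5c.
Inner hash: even-index sum = 217 mod 256 = 217; odd-index sum = 200 mod 256 = 200 → d9 c8.
Outer hash (recomputed tag): even-index sum = 366 mod 256 = 110; odd-index sum = 334 mod 256 = 78 → 6e 4e.
Recomputed tag = 6e4e; claimed = 6e4e → match.

valid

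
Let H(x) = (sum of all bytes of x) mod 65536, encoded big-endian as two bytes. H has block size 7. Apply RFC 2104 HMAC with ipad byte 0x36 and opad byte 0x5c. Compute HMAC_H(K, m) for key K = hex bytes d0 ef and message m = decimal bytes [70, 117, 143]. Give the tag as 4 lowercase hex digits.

0326

Key hex bytes d0 ef is 2 bytes ≤ B = 7; zero-pad to 7 bytes: K' = d0 ef 00 00 00 00 00.
K' ⊕ ipad = e6 d9 36 36 36 36 36.  K' ⊕ opad = 8c b3 5c 5c 5c 5c 5c.
Inner input = (K'⊕ipad) ∥ m = e6 d9 36 36 36 36 36 ∥ 46 75 8f.
Inner hash: sum = 230+217+54+54+54+54+54+70+117+143 = 1047 → 04 17.
Outer input = (K'⊕opad) ∥ inner = 8c b3 5c 5c 5c 5c 5c ∥ 04 17.
Outer hash (tag): sum = 140+179+92+92+92+92+92+4+23 = 806 → 03 26.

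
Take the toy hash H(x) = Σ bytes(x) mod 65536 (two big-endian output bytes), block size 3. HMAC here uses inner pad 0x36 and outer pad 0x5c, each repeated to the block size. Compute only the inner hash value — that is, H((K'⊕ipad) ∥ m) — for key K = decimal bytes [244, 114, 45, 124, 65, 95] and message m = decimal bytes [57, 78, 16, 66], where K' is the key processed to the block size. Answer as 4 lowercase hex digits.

Key decimal bytes [244, 114, 45, 124, 65, 95] = f4 72 2d 7c 41 5f is 6 bytes > B = 3, so hash it first: H(key) = 02 af, then zero-pad to 3 bytes: K' = 02 af 00.
K' ⊕ ipad = 34 99 36.
Inner input = 34 99 36 ∥ 39 4e 10 42.
Inner hash: sum = 52+153+54+57+78+16+66 = 476 → 01 dc.

01dc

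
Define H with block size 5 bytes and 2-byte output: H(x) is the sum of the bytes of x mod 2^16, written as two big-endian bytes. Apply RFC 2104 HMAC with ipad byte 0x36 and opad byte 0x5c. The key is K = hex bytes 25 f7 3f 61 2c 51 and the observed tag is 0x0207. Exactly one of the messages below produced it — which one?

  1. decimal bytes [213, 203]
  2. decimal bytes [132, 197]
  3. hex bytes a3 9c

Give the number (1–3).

2

Key hex bytes 25 f7 3f 61 2c 51 is 6 bytes > B = 5, so hash it first: H(key) = 02 39, then zero-pad to 5 bytes: K' = 02 39 00 00 00.
K' ⊕ ipad = 34 0f 36 36 36; K' ⊕ opad = 5e 65 5c 5c 5c.
m1: inner = H(34 0f 36 36 36 d5 cb) = 02 85; tag = H(5e 65 5c 5c 5c 02 85) = 025e
m2: inner = H(34 0f 36 36 36 84 c5) = 02 2e; tag = H(5e 65 5c 5c 5c 02 2e) = 0207 ← matches
m3: inner = H(34 0f 36 36 36 a3 9c) = 02 24; tag = H(5e 65 5c 5c 5c 02 24) = 01fd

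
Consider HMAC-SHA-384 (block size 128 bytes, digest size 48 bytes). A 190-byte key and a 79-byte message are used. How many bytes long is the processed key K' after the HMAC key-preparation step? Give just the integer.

Key is 190 > 128 bytes, so it is hashed to 48 bytes then zero-padded to 128: |K'| = 128.

128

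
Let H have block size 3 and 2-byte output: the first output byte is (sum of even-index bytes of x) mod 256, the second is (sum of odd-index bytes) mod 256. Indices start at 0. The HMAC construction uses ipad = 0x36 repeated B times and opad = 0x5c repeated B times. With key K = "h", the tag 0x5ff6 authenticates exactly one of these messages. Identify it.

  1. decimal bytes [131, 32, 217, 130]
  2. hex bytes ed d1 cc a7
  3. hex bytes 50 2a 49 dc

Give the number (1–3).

Key "h" = 68 is 1 byte ≤ B = 3; zero-pad to 3 bytes: K' = 68 00 00.
K' ⊕ ipad = 5e 36 36; K' ⊕ opad = 34 5c 5c.
m1: inner = H(5e 36 36 83 20 d9 82) = 36 92; tag = H(34 5c 5c 36 92) = 2292
m2: inner = H(5e 36 36 ed d1 cc a7) = 0c ef; tag = H(34 5c 5c 0c ef) = 7f68
m3: inner = H(5e 36 36 50 2a 49 dc) = 9a cf; tag = H(34 5c 5c 9a cf) = 5ff6 ← matches

3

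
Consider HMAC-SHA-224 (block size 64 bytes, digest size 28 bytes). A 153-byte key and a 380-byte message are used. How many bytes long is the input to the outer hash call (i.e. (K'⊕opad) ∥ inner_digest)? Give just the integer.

Key is 153 > 64 bytes, so it is hashed to 28 bytes then zero-padded to 64: |K'| = 64.
Outer input = (K'⊕opad) ∥ H(inner) → 64 + 28 = 92 bytes.

92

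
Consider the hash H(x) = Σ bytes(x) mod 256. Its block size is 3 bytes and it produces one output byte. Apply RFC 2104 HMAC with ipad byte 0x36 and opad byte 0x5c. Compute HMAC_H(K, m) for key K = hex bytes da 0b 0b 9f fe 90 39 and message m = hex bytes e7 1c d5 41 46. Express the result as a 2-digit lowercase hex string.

Key hex bytes da 0b 0b 9f fe 90 39 is 7 bytes > B = 3, so hash it first: H(key) = 56, then zero-pad to 3 bytes: K' = 56 00 00.
K' ⊕ ipad = 60 36 36.  K' ⊕ opad = 0a 5c 5c.
Inner input = (K'⊕ipad) ∥ m = 60 36 36 ∥ e7 1c d5 41 46.
Inner hash: sum = 96+54+54+231+28+213+65+70 = 811; mod 256 = 43 → 2b.
Outer input = (K'⊕opad) ∥ inner = 0a 5c 5c ∥ 2b.
Outer hash (tag): sum = 10+92+92+43 = 237 → ed.

ed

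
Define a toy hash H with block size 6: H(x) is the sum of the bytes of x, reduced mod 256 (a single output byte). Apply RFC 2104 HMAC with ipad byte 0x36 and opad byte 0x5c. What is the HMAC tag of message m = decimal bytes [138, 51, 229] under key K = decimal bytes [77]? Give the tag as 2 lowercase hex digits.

Key decimal bytes [77] = 4d is 1 byte ≤ B = 6; zero-pad to 6 bytes: K' = 4d 00 00 00 00 00.
K' ⊕ ipad = 7b 36 36 36 36 36.  K' ⊕ opad = 11 5c 5c 5c 5c 5c.
Inner input = (K'⊕ipad) ∥ m = 7b 36 36 36 36 36 ∥ 8a 33 e5.
Inner hash: sum = 123+54+54+54+54+54+138+51+229 = 811; mod 256 = 43 → 2b.
Outer input = (K'⊕opad) ∥ inner = 11 5c 5c 5c 5c 5c ∥ 2b.
Outer hash (tag): sum = 17+92+92+92+92+92+43 = 520; mod 256 = 8 → 08.

08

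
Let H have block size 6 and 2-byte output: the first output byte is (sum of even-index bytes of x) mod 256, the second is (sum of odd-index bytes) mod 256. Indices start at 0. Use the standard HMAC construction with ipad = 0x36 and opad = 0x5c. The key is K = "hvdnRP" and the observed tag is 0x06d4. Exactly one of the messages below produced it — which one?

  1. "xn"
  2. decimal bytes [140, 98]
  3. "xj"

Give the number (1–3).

Key "hvdnRP" = 68 76 64 6e 52 50 is exactly B = 6 bytes: K' = 68 76 64 6e 52 50.
K' ⊕ ipad = 5e 40 52 58 64 66; K' ⊕ opad = 34 2a 38 32 0e 0c.
m1: inner = H(5e 40 52 58 64 66 78 6e) = 8c 6c; tag = H(34 2a 38 32 0e 0c 8c 6c) = 06d4 ← matches
m2: inner = H(5e 40 52 58 64 66 8c 62) = a0 60; tag = H(34 2a 38 32 0e 0c a0 60) = 1ac8
m3: inner = H(5e 40 52 58 64 66 78 6a) = 8c 68; tag = H(34 2a 38 32 0e 0c 8c 68) = 06d0

1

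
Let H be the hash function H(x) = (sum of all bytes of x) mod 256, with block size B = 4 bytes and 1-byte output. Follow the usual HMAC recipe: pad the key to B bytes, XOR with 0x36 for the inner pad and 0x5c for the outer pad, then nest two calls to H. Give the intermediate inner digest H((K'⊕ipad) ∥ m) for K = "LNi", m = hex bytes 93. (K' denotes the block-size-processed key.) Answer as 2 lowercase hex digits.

Key "LNi" = 4c 4e 69 is 3 bytes ≤ B = 4; zero-pad to 4 bytes: K' = 4c 4e 69 00.
K' ⊕ ipad = 7a 78 5f 36.
Inner input = 7a 78 5f 36 ∥ 93.
Inner hash: sum = 122+120+95+54+147 = 538; mod 256 = 26 → 1a.

1a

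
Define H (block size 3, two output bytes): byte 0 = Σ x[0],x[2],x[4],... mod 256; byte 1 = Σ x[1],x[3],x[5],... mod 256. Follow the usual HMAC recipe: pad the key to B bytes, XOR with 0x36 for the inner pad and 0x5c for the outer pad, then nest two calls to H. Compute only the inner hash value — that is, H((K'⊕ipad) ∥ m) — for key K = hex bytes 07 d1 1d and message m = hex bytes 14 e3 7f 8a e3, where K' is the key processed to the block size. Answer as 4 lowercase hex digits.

Key hex bytes 07 d1 1d is exactly B = 3 bytes: K' = 07 d1 1d.
K' ⊕ ipad = 31 e7 2b.
Inner input = 31 e7 2b ∥ 14 e3 7f 8a e3.
Inner hash: even-index sum = 457 mod 256 = 201; odd-index sum = 605 mod 256 = 93 → c9 5d.

c95d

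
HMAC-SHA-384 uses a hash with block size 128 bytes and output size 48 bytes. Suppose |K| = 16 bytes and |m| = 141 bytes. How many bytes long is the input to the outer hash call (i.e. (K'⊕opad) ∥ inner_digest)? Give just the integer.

Key is 16 ≤ 128 bytes, zero-padded: |K'| = 128.
Outer input = (K'⊕opad) ∥ H(inner) → 128 + 48 = 176 bytes.

176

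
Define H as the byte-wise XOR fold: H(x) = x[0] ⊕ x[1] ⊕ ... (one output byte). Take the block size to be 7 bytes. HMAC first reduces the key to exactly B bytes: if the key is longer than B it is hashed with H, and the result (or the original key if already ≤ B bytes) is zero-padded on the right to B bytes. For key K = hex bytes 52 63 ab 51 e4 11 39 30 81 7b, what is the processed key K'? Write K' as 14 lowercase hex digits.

|K| = 10 > B = 7, so first hash the key.
H(K): XOR 52⊕63⊕ab⊕51⊕e4⊕11⊕39⊕30⊕81⊕7b = cd.
Zero-pad H(K) = cd to 7 bytes: K' = cd 00 00 00 00 00 00.

cd000000000000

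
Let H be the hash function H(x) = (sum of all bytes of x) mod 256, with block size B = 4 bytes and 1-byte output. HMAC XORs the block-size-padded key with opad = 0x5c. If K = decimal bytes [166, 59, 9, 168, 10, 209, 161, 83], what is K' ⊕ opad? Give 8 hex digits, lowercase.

Key decimal bytes [166, 59, 9, 168, 10, 209, 161, 83] = a6 3b 09 a8 0a d1 a1 53 is 8 bytes > B = 4, so hash it first: H(key) = 61, then zero-pad to 4 bytes: K' = 61 00 00 00.
XOR each byte with 0x5c: 61⊕5c=3d, 00⊕5c=5c, 00⊕5c=5c, 00⊕5c=5c.

3d5c5c5c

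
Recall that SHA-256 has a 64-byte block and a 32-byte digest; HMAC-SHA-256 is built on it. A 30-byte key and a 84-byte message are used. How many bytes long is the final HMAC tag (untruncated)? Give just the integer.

The tag is one SHA-256 digest: 32 bytes.

32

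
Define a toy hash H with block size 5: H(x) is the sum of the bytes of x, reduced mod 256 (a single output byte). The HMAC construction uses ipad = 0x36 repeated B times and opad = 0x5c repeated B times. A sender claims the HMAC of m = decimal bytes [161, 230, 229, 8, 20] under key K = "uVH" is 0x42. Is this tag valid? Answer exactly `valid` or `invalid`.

invalid

Key "uVH" = 75 56 48 is 3 bytes ≤ B = 5; zero-pad to 5 bytes: K' = 75 56 48 00 00.
K' ⊕ ipad = 43 60 7e 36 36; K' ⊕ opad = 29 0a 14 5c 5c.
Inner hash: sum = 67+96+126+54+54+161+230+229+8+20 = 1045; mod 256 = 21 → 15.
Outer hash (recomputed tag): sum = 41+10+20+92+92+21 = 276; mod 256 = 20 → 14.
Recomputed tag = 14; claimed = 42 → mismatch.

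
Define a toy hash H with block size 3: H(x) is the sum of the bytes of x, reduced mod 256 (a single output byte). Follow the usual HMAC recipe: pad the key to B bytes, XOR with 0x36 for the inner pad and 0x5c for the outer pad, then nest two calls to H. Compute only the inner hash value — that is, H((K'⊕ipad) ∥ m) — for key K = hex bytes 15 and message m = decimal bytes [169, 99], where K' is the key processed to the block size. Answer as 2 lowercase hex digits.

Key hex bytes 15 is 1 byte ≤ B = 3; zero-pad to 3 bytes: K' = 15 00 00.
K' ⊕ ipad = 23 36 36.
Inner input = 23 36 36 ∥ a9 63.
Inner hash: sum = 35+54+54+169+99 = 411; mod 256 = 155 → 9b.

9b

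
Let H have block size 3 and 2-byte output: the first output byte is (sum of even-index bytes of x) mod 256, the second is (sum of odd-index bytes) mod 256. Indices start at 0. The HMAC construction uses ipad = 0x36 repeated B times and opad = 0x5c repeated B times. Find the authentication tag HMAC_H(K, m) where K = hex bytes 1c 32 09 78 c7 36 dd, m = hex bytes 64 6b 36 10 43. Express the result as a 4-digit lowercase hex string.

a46c

Key hex bytes 1c 32 09 78 c7 36 dd is 7 bytes > B = 3, so hash it first: H(key) = c9 e0, then zero-pad to 3 bytes: K' = c9 e0 00.
K' ⊕ ipad = ff d6 36.  K' ⊕ opad = 95 bc 5c.
Inner input = (K'⊕ipad) ∥ m = ff d6 36 ∥ 64 6b 36 10 43.
Inner hash: even-index sum = 432 mod 256 = 176; odd-index sum = 435 mod 256 = 179 → b0 b3.
Outer input = (K'⊕opad) ∥ inner = 95 bc 5c ∥ b0 b3.
Outer hash (tag): even-index sum = 420 mod 256 = 164; odd-index sum = 364 mod 256 = 108 → a4 6c.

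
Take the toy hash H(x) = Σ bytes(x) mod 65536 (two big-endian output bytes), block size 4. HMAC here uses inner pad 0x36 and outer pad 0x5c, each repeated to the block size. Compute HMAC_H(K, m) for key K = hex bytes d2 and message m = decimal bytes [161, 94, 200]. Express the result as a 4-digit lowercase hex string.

01f2

Key hex bytes d2 is 1 byte ≤ B = 4; zero-pad to 4 bytes: K' = d2 00 00 00.
K' ⊕ ipad = e4 36 36 36.  K' ⊕ opad = 8e 5c 5c 5c.
Inner input = (K'⊕ipad) ∥ m = e4 36 36 36 ∥ a1 5e c8.
Inner hash: sum = 228+54+54+54+161+94+200 = 845 → 03 4d.
Outer input = (K'⊕opad) ∥ inner = 8e 5c 5c 5c ∥ 03 4d.
Outer hash (tag): sum = 142+92+92+92+3+77 = 498 → 01 f2.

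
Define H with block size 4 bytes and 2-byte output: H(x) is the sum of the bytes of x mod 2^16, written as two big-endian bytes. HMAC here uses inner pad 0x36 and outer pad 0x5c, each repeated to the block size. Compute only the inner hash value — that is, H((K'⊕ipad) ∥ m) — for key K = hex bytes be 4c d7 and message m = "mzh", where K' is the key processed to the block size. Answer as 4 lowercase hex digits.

Key hex bytes be 4c d7 is 3 bytes ≤ B = 4; zero-pad to 4 bytes: K' = be 4c d7 00.
K' ⊕ ipad = 88 7a e1 36.
Inner input = 88 7a e1 36 ∥ 6d 7a 68.
Inner hash: sum = 136+122+225+54+109+122+104 = 872 → 03 68.

0368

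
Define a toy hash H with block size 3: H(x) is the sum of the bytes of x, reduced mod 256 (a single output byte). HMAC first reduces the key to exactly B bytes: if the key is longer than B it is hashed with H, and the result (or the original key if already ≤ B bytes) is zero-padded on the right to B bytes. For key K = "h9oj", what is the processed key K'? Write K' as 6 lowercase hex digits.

|K| = 4 > B = 3, so first hash the key.
H(K): sum = 104+57+111+106 = 378; mod 256 = 122 → 7a.
Zero-pad H(K) = 7a to 3 bytes: K' = 7a 00 00.

7a0000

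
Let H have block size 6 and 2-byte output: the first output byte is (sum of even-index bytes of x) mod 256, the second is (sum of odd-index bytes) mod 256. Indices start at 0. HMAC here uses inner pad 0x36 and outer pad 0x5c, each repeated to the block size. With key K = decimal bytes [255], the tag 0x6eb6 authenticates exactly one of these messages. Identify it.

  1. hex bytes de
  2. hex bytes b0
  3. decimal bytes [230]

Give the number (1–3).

1

Key decimal bytes [255] = ff is 1 byte ≤ B = 6; zero-pad to 6 bytes: K' = ff 00 00 00 00 00.
K' ⊕ ipad = c9 36 36 36 36 36; K' ⊕ opad = a3 5c 5c 5c 5c 5c.
m1: inner = H(c9 36 36 36 36 36 de) = 13 a2; tag = H(a3 5c 5c 5c 5c 5c 13 a2) = 6eb6 ← matches
m2: inner = H(c9 36 36 36 36 36 b0) = e5 a2; tag = H(a3 5c 5c 5c 5c 5c e5 a2) = 40b6
m3: inner = H(c9 36 36 36 36 36 e6) = 1b a2; tag = H(a3 5c 5c 5c 5c 5c 1b a2) = 76b6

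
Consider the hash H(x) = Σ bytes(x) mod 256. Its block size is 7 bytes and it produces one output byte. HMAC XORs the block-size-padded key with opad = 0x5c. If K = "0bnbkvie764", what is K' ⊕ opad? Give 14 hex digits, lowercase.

Key "0bnbkvie764" = 30 62 6e 62 6b 76 69 65 37 36 34 is 11 bytes > B = 7, so hash it first: H(key) = b2, then zero-pad to 7 bytes: K' = b2 00 00 00 00 00 00.
XOR each byte with 0x5c: b2⊕5c=ee, 00⊕5c=5c, 00⊕5c=5c, 00⊕5c=5c, 00⊕5c=5c, 00⊕5c=5c, 00⊕5c=5c.

ee5c5c5c5c5c5c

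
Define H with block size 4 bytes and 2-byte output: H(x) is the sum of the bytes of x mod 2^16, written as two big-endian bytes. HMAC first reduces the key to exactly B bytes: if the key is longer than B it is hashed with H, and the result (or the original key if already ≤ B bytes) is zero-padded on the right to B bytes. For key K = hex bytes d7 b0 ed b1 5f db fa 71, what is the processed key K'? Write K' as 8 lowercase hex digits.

|K| = 8 > B = 4, so first hash the key.
H(K): sum = 215+176+237+177+95+219+250+113 = 1482 → 05 ca.
Zero-pad H(K) = 05 ca to 4 bytes: K' = 05 ca 00 00.

05ca0000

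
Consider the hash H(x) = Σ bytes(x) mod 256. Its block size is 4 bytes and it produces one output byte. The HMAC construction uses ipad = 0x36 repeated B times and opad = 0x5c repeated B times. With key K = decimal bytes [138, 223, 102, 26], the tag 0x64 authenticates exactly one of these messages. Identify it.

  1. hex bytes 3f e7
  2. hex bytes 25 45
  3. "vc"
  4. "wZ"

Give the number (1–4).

2

Key decimal bytes [138, 223, 102, 26] = 8a df 66 1a is exactly B = 4 bytes: K' = 8a df 66 1a.
K' ⊕ ipad = bc e9 50 2c; K' ⊕ opad = d6 83 3a 46.
m1: inner = H(bc e9 50 2c 3f e7) = 47; tag = H(d6 83 3a 46 47) = 20
m2: inner = H(bc e9 50 2c 25 45) = 8b; tag = H(d6 83 3a 46 8b) = 64 ← matches
m3: inner = H(bc e9 50 2c 76 63) = fa; tag = H(d6 83 3a 46 fa) = d3
m4: inner = H(bc e9 50 2c 77 5a) = f2; tag = H(d6 83 3a 46 f2) = cb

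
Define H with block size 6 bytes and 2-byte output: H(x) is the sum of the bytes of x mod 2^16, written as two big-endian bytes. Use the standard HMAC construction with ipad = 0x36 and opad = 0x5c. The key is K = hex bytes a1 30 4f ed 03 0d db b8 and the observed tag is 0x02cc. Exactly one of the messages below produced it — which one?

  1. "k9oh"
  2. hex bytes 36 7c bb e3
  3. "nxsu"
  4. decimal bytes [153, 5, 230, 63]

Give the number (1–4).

Key hex bytes a1 30 4f ed 03 0d db b8 is 8 bytes > B = 6, so hash it first: H(key) = 03 b0, then zero-pad to 6 bytes: K' = 03 b0 00 00 00 00.
K' ⊕ ipad = 35 86 36 36 36 36; K' ⊕ opad = 5f ec 5c 5c 5c 5c.
m1: inner = H(35 86 36 36 36 36 6b 39 6f 68) = 03 0e; tag = H(5f ec 5c 5c 5c 5c 03 0e) = 02cc ← matches
m2: inner = H(35 86 36 36 36 36 36 7c bb e3) = 03 e3; tag = H(5f ec 5c 5c 5c 5c 03 e3) = 03a1
m3: inner = H(35 86 36 36 36 36 6e 78 73 75) = 03 61; tag = H(5f ec 5c 5c 5c 5c 03 61) = 031f
m4: inner = H(35 86 36 36 36 36 99 05 e6 3f) = 03 56; tag = H(5f ec 5c 5c 5c 5c 03 56) = 0314

1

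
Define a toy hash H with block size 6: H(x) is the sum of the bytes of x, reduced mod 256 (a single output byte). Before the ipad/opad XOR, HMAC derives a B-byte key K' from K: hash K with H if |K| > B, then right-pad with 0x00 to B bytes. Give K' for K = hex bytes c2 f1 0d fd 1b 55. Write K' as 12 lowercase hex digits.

c2f10dfd1b55

Key hex bytes c2 f1 0d fd 1b 55 is exactly B = 6 bytes: K' = c2 f1 0d fd 1b 55.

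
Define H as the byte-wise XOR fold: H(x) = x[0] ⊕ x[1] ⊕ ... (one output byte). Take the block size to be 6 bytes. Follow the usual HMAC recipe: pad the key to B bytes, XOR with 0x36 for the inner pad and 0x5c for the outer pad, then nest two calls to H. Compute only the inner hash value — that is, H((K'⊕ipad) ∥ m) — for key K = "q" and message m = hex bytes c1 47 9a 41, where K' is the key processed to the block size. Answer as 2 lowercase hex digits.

2c

Key "q" = 71 is 1 byte ≤ B = 6; zero-pad to 6 bytes: K' = 71 00 00 00 00 00.
K' ⊕ ipad = 47 36 36 36 36 36.
Inner input = 47 36 36 36 36 36 ∥ c1 47 9a 41.
Inner hash: XOR 47⊕36⊕36⊕36⊕36⊕36⊕c1⊕47⊕9a⊕41 = 2c.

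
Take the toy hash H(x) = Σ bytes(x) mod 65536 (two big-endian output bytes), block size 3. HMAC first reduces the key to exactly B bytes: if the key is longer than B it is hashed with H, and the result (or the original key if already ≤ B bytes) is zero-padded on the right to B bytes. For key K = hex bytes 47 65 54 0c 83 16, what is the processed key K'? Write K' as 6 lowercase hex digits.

|K| = 6 > B = 3, so first hash the key.
H(K): sum = 71+101+84+12+131+22 = 421 → 01 a5.
Zero-pad H(K) = 01 a5 to 3 bytes: K' = 01 a5 00.

01a500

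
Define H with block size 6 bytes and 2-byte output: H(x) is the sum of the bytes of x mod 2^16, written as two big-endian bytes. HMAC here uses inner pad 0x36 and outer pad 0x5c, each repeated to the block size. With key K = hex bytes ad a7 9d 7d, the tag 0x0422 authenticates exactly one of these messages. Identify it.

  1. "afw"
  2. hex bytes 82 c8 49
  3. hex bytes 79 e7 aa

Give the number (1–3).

3

Key hex bytes ad a7 9d 7d is 4 bytes ≤ B = 6; zero-pad to 6 bytes: K' = ad a7 9d 7d 00 00.
K' ⊕ ipad = 9b 91 ab 4b 36 36; K' ⊕ opad = f1 fb c1 21 5c 5c.
m1: inner = H(9b 91 ab 4b 36 36 61 66 77) = 03 cc; tag = H(f1 fb c1 21 5c 5c 03 cc) = 0455
m2: inner = H(9b 91 ab 4b 36 36 82 c8 49) = 04 21; tag = H(f1 fb c1 21 5c 5c 04 21) = 03ab
m3: inner = H(9b 91 ab 4b 36 36 79 e7 aa) = 04 98; tag = H(f1 fb c1 21 5c 5c 04 98) = 0422 ← matches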